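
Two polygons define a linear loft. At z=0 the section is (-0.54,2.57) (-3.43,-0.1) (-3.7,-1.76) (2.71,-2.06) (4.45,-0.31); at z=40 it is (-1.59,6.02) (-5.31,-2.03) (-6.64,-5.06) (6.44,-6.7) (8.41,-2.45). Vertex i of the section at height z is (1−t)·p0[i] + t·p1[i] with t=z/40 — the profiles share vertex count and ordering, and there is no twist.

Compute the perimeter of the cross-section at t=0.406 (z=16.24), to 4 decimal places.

Cross-section at t=0.406: each vertex is (1-t)·p0[i] + t·p1[i].
  v1: (1-0.406)·(-0.54,2.57) + 0.406·(-1.59,6.02) = (-0.9663,3.9707)
  v2: (1-0.406)·(-3.43,-0.1) + 0.406·(-5.31,-2.03) = (-4.1933,-0.8836)
  v3: (1-0.406)·(-3.7,-1.76) + 0.406·(-6.64,-5.06) = (-4.8936,-3.0998)
  v4: (1-0.406)·(2.71,-2.06) + 0.406·(6.44,-6.7) = (4.2244,-3.9438)
  v5: (1-0.406)·(4.45,-0.31) + 0.406·(8.41,-2.45) = (6.0578,-1.1788)
Perimeter = Σ |v_{i+1} − v_i|:
  edge 1→2: √(-3.2270² + -4.8543²) = 5.8290 (running 5.8290)
  edge 2→3: √(-0.7004² + -2.2162²) = 2.3242 (running 8.1533)
  edge 3→4: √(9.1180² + -0.8440²) = 9.1570 (running 17.3103)
  edge 4→5: √(1.8334² + 2.7650²) = 3.3176 (running 20.6279)
  edge 5→1: √(-7.0241² + 5.1495²) = 8.7095 (running 29.3374)
Perimeter = 29.3374

Perimeter at t=0.406: 29.3374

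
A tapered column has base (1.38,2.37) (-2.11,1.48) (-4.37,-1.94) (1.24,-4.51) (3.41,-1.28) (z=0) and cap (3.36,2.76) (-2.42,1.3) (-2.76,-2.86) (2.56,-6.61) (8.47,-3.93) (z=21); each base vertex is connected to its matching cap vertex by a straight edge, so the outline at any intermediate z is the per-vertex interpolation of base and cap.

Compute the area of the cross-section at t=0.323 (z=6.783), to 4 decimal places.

Area at t=0.323: 41.0130

Cross-section at t=0.323: each vertex is (1-t)·p0[i] + t·p1[i].
  v1: (1-0.323)·(1.38,2.37) + 0.323·(3.36,2.76) = (2.0195,2.4960)
  v2: (1-0.323)·(-2.11,1.48) + 0.323·(-2.42,1.3) = (-2.2101,1.4219)
  v3: (1-0.323)·(-4.37,-1.94) + 0.323·(-2.76,-2.86) = (-3.8500,-2.2372)
  v4: (1-0.323)·(1.24,-4.51) + 0.323·(2.56,-6.61) = (1.6664,-5.1883)
  v5: (1-0.323)·(3.41,-1.28) + 0.323·(8.47,-3.93) = (5.0444,-2.1360)
Shoelace sum Σ(x_i·y_{i+1} − x_{i+1}·y_i):
  i=1: 2.0195·1.4219 − -2.2101·2.4960 = +8.3879 (running +8.3879)
  i=2: -2.2101·-2.2372 − -3.8500·1.4219 = +10.4185 (running +18.8065)
  i=3: -3.8500·-5.1883 − 1.6664·-2.2372 = +23.7027 (running +42.5092)
  i=4: 1.6664·-2.1360 − 5.0444·-5.1883 = +22.6125 (running +65.1217)
  i=5: 5.0444·2.4960 − 2.0195·-2.1360 = +16.9043 (running +82.0259)
Area = |Σ|/2 = |82.0259|/2 = 41.0130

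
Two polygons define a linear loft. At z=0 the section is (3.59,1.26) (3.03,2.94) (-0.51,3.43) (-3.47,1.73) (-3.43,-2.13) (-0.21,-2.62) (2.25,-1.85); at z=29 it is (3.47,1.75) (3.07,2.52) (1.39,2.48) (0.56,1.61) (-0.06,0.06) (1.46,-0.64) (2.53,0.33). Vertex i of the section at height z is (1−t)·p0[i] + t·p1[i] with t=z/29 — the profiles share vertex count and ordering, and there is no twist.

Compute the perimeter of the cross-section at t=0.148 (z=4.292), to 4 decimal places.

Perimeter at t=0.148: 20.0635

Cross-section at t=0.148: each vertex is (1-t)·p0[i] + t·p1[i].
  v1: (1-0.148)·(3.59,1.26) + 0.148·(3.47,1.75) = (3.5722,1.3325)
  v2: (1-0.148)·(3.03,2.94) + 0.148·(3.07,2.52) = (3.0359,2.8778)
  v3: (1-0.148)·(-0.51,3.43) + 0.148·(1.39,2.48) = (-0.2288,3.2894)
  v4: (1-0.148)·(-3.47,1.73) + 0.148·(0.56,1.61) = (-2.8736,1.7122)
  v5: (1-0.148)·(-3.43,-2.13) + 0.148·(-0.06,0.06) = (-2.9312,-1.8059)
  v6: (1-0.148)·(-0.21,-2.62) + 0.148·(1.46,-0.64) = (0.0372,-2.3270)
  v7: (1-0.148)·(2.25,-1.85) + 0.148·(2.53,0.33) = (2.2914,-1.5274)
Perimeter = Σ |v_{i+1} − v_i|:
  edge 1→2: √(-0.5363² + 1.5453²) = 1.6357 (running 1.6357)
  edge 2→3: √(-3.2647² + 0.4116²) = 3.2906 (running 4.9263)
  edge 3→4: √(-2.6448² + -1.5772²) = 3.0793 (running 8.0056)
  edge 4→5: √(-0.0577² + -3.5181²) = 3.5186 (running 11.5242)
  edge 5→6: √(2.9684² + -0.5211²) = 3.0138 (running 14.5380)
  edge 6→7: √(2.2543² + 0.7996²) = 2.3919 (running 16.9299)
  edge 7→1: √(1.2808² + 2.8599²) = 3.1336 (running 20.0635)
Perimeter = 20.0635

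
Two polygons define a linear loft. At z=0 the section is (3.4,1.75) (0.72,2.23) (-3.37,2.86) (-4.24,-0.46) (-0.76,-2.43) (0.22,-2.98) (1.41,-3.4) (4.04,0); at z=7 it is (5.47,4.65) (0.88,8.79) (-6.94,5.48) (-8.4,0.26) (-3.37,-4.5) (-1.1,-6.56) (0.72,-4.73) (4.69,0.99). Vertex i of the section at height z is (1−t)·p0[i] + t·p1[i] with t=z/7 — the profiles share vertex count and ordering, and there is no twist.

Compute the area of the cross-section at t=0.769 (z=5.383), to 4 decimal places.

Cross-section at t=0.769: each vertex is (1-t)·p0[i] + t·p1[i].
  v1: (1-0.769)·(3.4,1.75) + 0.769·(5.47,4.65) = (4.9918,3.9801)
  v2: (1-0.769)·(0.72,2.23) + 0.769·(0.88,8.79) = (0.8430,7.2746)
  v3: (1-0.769)·(-3.37,2.86) + 0.769·(-6.94,5.48) = (-6.1153,4.8748)
  v4: (1-0.769)·(-4.24,-0.46) + 0.769·(-8.4,0.26) = (-7.4390,0.0937)
  v5: (1-0.769)·(-0.76,-2.43) + 0.769·(-3.37,-4.5) = (-2.7671,-4.0218)
  v6: (1-0.769)·(0.22,-2.98) + 0.769·(-1.1,-6.56) = (-0.7951,-5.7330)
  v7: (1-0.769)·(1.41,-3.4) + 0.769·(0.72,-4.73) = (0.8794,-4.4228)
  v8: (1-0.769)·(4.04,0) + 0.769·(4.69,0.99) = (4.5399,0.7613)
Shoelace sum Σ(x_i·y_{i+1} − x_{i+1}·y_i):
  i=1: 4.9918·7.2746 − 0.8430·3.9801 = +32.9584 (running +32.9584)
  i=2: 0.8430·4.8748 − -6.1153·7.2746 = +48.5965 (running +81.5548)
  i=3: -6.1153·0.0937 − -7.4390·4.8748 = +35.6908 (running +117.2456)
  i=4: -7.4390·-4.0218 − -2.7671·0.0937 = +30.1778 (running +147.4234)
  i=5: -2.7671·-5.7330 − -0.7951·-4.0218 = +12.6661 (running +160.0895)
  i=6: -0.7951·-4.4228 − 0.8794·-5.7330 = +8.5580 (running +168.6475)
  i=7: 0.8794·0.7613 − 4.5399·-4.4228 = +20.7482 (running +189.3957)
  i=8: 4.5399·3.9801 − 4.9918·0.7613 = +14.2687 (running +203.6645)
Area = |Σ|/2 = |203.6645|/2 = 101.8322

Area at t=0.769: 101.8322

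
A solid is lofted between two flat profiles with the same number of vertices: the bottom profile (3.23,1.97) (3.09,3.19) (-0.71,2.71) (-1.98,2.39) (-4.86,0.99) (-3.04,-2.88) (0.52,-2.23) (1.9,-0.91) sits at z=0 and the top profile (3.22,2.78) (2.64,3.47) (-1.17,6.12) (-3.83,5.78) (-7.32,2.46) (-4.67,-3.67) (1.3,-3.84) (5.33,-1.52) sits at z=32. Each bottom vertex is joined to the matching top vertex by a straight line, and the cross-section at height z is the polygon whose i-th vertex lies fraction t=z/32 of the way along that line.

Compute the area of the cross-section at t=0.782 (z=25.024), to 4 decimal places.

Cross-section at t=0.782: each vertex is (1-t)·p0[i] + t·p1[i].
  v1: (1-0.782)·(3.23,1.97) + 0.782·(3.22,2.78) = (3.2222,2.6034)
  v2: (1-0.782)·(3.09,3.19) + 0.782·(2.64,3.47) = (2.7381,3.4090)
  v3: (1-0.782)·(-0.71,2.71) + 0.782·(-1.17,6.12) = (-1.0697,5.3766)
  v4: (1-0.782)·(-1.98,2.39) + 0.782·(-3.83,5.78) = (-3.4267,5.0410)
  v5: (1-0.782)·(-4.86,0.99) + 0.782·(-7.32,2.46) = (-6.7837,2.1395)
  v6: (1-0.782)·(-3.04,-2.88) + 0.782·(-4.67,-3.67) = (-4.3147,-3.4978)
  v7: (1-0.782)·(0.52,-2.23) + 0.782·(1.3,-3.84) = (1.1300,-3.4890)
  v8: (1-0.782)·(1.9,-0.91) + 0.782·(5.33,-1.52) = (4.5823,-1.3870)
Shoelace sum Σ(x_i·y_{i+1} − x_{i+1}·y_i):
  i=1: 3.2222·3.4090 − 2.7381·2.6034 = +3.8559 (running +3.8559)
  i=2: 2.7381·5.3766 − -1.0697·3.4090 = +18.3684 (running +22.2242)
  i=3: -1.0697·5.0410 − -3.4267·5.3766 = +13.0316 (running +35.2558)
  i=4: -3.4267·2.1395 − -6.7837·5.0410 = +26.8650 (running +62.1209)
  i=5: -6.7837·-3.4978 − -4.3147·2.1395 = +32.9593 (running +95.0802)
  i=6: -4.3147·-3.4890 − 1.1300·-3.4978 = +19.0063 (running +114.0865)
  i=7: 1.1300·-1.3870 − 4.5823·-3.4890 = +14.4203 (running +128.5068)
  i=8: 4.5823·2.6034 − 3.2222·-1.3870 = +16.3988 (running +144.9056)
Area = |Σ|/2 = |144.9056|/2 = 72.4528

Area at t=0.782: 72.4528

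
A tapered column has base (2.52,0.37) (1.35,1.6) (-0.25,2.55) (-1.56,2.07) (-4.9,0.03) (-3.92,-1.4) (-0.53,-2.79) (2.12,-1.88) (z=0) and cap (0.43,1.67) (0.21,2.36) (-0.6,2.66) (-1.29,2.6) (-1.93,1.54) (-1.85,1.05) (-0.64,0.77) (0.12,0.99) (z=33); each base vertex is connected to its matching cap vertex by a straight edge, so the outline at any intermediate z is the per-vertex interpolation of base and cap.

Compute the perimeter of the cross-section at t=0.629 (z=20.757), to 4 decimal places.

Perimeter at t=0.629: 11.3196

Cross-section at t=0.629: each vertex is (1-t)·p0[i] + t·p1[i].
  v1: (1-0.629)·(2.52,0.37) + 0.629·(0.43,1.67) = (1.2054,1.1877)
  v2: (1-0.629)·(1.35,1.6) + 0.629·(0.21,2.36) = (0.6329,2.0780)
  v3: (1-0.629)·(-0.25,2.55) + 0.629·(-0.6,2.66) = (-0.4702,2.6192)
  v4: (1-0.629)·(-1.56,2.07) + 0.629·(-1.29,2.6) = (-1.3902,2.4034)
  v5: (1-0.629)·(-4.9,0.03) + 0.629·(-1.93,1.54) = (-3.0319,0.9798)
  v6: (1-0.629)·(-3.92,-1.4) + 0.629·(-1.85,1.05) = (-2.6180,0.1411)
  v7: (1-0.629)·(-0.53,-2.79) + 0.629·(-0.64,0.77) = (-0.5992,-0.5508)
  v8: (1-0.629)·(2.12,-1.88) + 0.629·(0.12,0.99) = (0.8620,-0.0748)
Perimeter = Σ |v_{i+1} − v_i|:
  edge 1→2: √(-0.5724² + 0.8903²) = 1.0585 (running 1.0585)
  edge 2→3: √(-1.1031² + 0.5412²) = 1.2287 (running 2.2872)
  edge 3→4: √(-0.9200² + -0.2158²) = 0.9450 (running 3.2322)
  edge 4→5: √(-1.6417² + -1.4236²) = 2.1730 (running 5.4051)
  edge 5→6: √(0.4139² + -0.8387²) = 0.9353 (running 6.3404)
  edge 6→7: √(2.0188² + -0.6918²) = 2.1340 (running 8.4745)
  edge 7→8: √(1.4612² + 0.4760²) = 1.5368 (running 10.0112)
  edge 8→1: √(0.3434² + 1.2625²) = 1.3083 (running 11.3196)
Perimeter = 11.3196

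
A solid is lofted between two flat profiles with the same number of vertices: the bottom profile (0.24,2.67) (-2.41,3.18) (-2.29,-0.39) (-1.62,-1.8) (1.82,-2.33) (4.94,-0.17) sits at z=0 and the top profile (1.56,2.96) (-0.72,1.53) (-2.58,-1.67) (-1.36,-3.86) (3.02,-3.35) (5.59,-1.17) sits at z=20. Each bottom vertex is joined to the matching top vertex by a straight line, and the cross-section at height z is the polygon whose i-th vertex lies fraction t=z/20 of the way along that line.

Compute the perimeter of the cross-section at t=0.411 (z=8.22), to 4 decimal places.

Cross-section at t=0.411: each vertex is (1-t)·p0[i] + t·p1[i].
  v1: (1-0.411)·(0.24,2.67) + 0.411·(1.56,2.96) = (0.7825,2.7892)
  v2: (1-0.411)·(-2.41,3.18) + 0.411·(-0.72,1.53) = (-1.7154,2.5019)
  v3: (1-0.411)·(-2.29,-0.39) + 0.411·(-2.58,-1.67) = (-2.4092,-0.9161)
  v4: (1-0.411)·(-1.62,-1.8) + 0.411·(-1.36,-3.86) = (-1.5131,-2.6467)
  v5: (1-0.411)·(1.82,-2.33) + 0.411·(3.02,-3.35) = (2.3132,-2.7492)
  v6: (1-0.411)·(4.94,-0.17) + 0.411·(5.59,-1.17) = (5.2072,-0.5810)
Perimeter = Σ |v_{i+1} − v_i|:
  edge 1→2: √(-2.4979² + -0.2873²) = 2.5144 (running 2.5144)
  edge 2→3: √(-0.6938² + -3.4179²) = 3.4876 (running 6.0020)
  edge 3→4: √(0.8960² + -1.7306²) = 1.9488 (running 7.9508)
  edge 4→5: √(3.8263² + -0.1026²) = 3.8277 (running 11.7785)
  edge 5→6: √(2.8940² + 2.1682²) = 3.6161 (running 15.3946)
  edge 6→1: √(-4.4246² + 3.3702²) = 5.5620 (running 20.9566)
Perimeter = 20.9566

Perimeter at t=0.411: 20.9566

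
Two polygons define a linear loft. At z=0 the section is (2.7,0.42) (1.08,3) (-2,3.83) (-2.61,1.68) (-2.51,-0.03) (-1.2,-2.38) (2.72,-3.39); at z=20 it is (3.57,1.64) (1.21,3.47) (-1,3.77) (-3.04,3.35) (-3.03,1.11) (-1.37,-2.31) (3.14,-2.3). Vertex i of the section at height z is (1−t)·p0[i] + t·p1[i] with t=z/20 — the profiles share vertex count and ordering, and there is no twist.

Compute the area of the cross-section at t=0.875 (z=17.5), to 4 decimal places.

Cross-section at t=0.875: each vertex is (1-t)·p0[i] + t·p1[i].
  v1: (1-0.875)·(2.7,0.42) + 0.875·(3.57,1.64) = (3.4612,1.4875)
  v2: (1-0.875)·(1.08,3) + 0.875·(1.21,3.47) = (1.1937,3.4113)
  v3: (1-0.875)·(-2,3.83) + 0.875·(-1,3.77) = (-1.1250,3.7775)
  v4: (1-0.875)·(-2.61,1.68) + 0.875·(-3.04,3.35) = (-2.9863,3.1412)
  v5: (1-0.875)·(-2.51,-0.03) + 0.875·(-3.03,1.11) = (-2.9650,0.9675)
  v6: (1-0.875)·(-1.2,-2.38) + 0.875·(-1.37,-2.31) = (-1.3487,-2.3188)
  v7: (1-0.875)·(2.72,-3.39) + 0.875·(3.14,-2.3) = (3.0875,-2.4362)
Shoelace sum Σ(x_i·y_{i+1} − x_{i+1}·y_i):
  i=1: 3.4612·3.4113 − 1.1937·1.4875 = +10.0315 (running +10.0315)
  i=2: 1.1937·3.7775 − -1.1250·3.4113 = +8.3470 (running +18.3785)
  i=3: -1.1250·3.1412 − -2.9863·3.7775 = +7.7467 (running +26.1252)
  i=4: -2.9863·0.9675 − -2.9650·3.1412 = +6.4246 (running +32.5498)
  i=5: -2.9650·-2.3188 − -1.3487·0.9675 = +8.1800 (running +40.7298)
  i=6: -1.3487·-2.4362 − 3.0875·-2.3188 = +10.4450 (running +51.1748)
  i=7: 3.0875·1.4875 − 3.4612·-2.4362 = +13.0251 (running +64.2000)
Area = |Σ|/2 = |64.2000|/2 = 32.1000

Area at t=0.875: 32.1000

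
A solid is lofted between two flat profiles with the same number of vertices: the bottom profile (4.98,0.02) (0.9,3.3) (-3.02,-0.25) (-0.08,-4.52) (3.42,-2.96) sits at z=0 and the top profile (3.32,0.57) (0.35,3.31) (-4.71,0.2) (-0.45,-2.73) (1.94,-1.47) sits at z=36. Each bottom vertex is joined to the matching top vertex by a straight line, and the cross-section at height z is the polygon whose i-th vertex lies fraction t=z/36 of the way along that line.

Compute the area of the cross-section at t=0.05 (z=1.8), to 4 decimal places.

Area at t=0.05: 34.6495

Cross-section at t=0.05: each vertex is (1-t)·p0[i] + t·p1[i].
  v1: (1-0.05)·(4.98,0.02) + 0.05·(3.32,0.57) = (4.8970,0.0475)
  v2: (1-0.05)·(0.9,3.3) + 0.05·(0.35,3.31) = (0.8725,3.3005)
  v3: (1-0.05)·(-3.02,-0.25) + 0.05·(-4.71,0.2) = (-3.1045,-0.2275)
  v4: (1-0.05)·(-0.08,-4.52) + 0.05·(-0.45,-2.73) = (-0.0985,-4.4305)
  v5: (1-0.05)·(3.42,-2.96) + 0.05·(1.94,-1.47) = (3.3460,-2.8855)
Shoelace sum Σ(x_i·y_{i+1} − x_{i+1}·y_i):
  i=1: 4.8970·3.3005 − 0.8725·0.0475 = +16.1211 (running +16.1211)
  i=2: 0.8725·-0.2275 − -3.1045·3.3005 = +10.0479 (running +26.1690)
  i=3: -3.1045·-4.4305 − -0.0985·-0.2275 = +13.7321 (running +39.9011)
  i=4: -0.0985·-2.8855 − 3.3460·-4.4305 = +15.1087 (running +55.0098)
  i=5: 3.3460·0.0475 − 4.8970·-2.8855 = +14.2892 (running +69.2990)
Area = |Σ|/2 = |69.2990|/2 = 34.6495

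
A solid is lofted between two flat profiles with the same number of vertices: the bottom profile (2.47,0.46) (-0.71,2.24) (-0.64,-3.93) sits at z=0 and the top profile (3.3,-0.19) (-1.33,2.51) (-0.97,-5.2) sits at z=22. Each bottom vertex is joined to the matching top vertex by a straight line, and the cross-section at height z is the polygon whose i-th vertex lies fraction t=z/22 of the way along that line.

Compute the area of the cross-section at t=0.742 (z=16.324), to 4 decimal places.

Area at t=0.742: 15.2099

Cross-section at t=0.742: each vertex is (1-t)·p0[i] + t·p1[i].
  v1: (1-0.742)·(2.47,0.46) + 0.742·(3.3,-0.19) = (3.0859,-0.0223)
  v2: (1-0.742)·(-0.71,2.24) + 0.742·(-1.33,2.51) = (-1.1700,2.4403)
  v3: (1-0.742)·(-0.64,-3.93) + 0.742·(-0.97,-5.2) = (-0.8849,-4.8723)
Shoelace sum Σ(x_i·y_{i+1} − x_{i+1}·y_i):
  i=1: 3.0859·2.4403 − -1.1700·-0.0223 = +7.5045 (running +7.5045)
  i=2: -1.1700·-4.8723 − -0.8849·2.4403 = +7.8602 (running +15.3646)
  i=3: -0.8849·-0.0223 − 3.0859·-4.8723 = +15.0551 (running +30.4197)
Area = |Σ|/2 = |30.4197|/2 = 15.2099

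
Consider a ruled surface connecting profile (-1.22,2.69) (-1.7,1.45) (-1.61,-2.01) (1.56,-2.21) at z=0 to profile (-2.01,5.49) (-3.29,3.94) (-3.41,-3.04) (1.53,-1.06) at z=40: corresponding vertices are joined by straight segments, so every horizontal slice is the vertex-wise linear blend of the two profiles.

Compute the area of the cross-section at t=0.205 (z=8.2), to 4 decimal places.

Cross-section at t=0.205: each vertex is (1-t)·p0[i] + t·p1[i].
  v1: (1-0.205)·(-1.22,2.69) + 0.205·(-2.01,5.49) = (-1.3819,3.2640)
  v2: (1-0.205)·(-1.7,1.45) + 0.205·(-3.29,3.94) = (-2.0259,1.9604)
  v3: (1-0.205)·(-1.61,-2.01) + 0.205·(-3.41,-3.04) = (-1.9790,-2.2211)
  v4: (1-0.205)·(1.56,-2.21) + 0.205·(1.53,-1.06) = (1.5539,-1.9743)
Shoelace sum Σ(x_i·y_{i+1} − x_{i+1}·y_i):
  i=1: -1.3819·1.9604 − -2.0259·3.2640 = +3.9035 (running +3.9035)
  i=2: -2.0259·-2.2211 − -1.9790·1.9604 = +8.3797 (running +12.2831)
  i=3: -1.9790·-1.9743 − 1.5539·-2.2211 = +7.3584 (running +19.6415)
  i=4: 1.5539·3.2640 − -1.3819·-1.9743 = +2.3435 (running +21.9850)
Area = |Σ|/2 = |21.9850|/2 = 10.9925

Area at t=0.205: 10.9925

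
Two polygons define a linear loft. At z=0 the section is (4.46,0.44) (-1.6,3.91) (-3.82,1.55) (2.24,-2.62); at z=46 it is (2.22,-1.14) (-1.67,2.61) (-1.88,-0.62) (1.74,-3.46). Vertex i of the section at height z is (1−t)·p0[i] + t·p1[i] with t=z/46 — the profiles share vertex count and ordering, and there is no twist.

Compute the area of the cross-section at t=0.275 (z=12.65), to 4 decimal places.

Area at t=0.275: 21.0664

Cross-section at t=0.275: each vertex is (1-t)·p0[i] + t·p1[i].
  v1: (1-0.275)·(4.46,0.44) + 0.275·(2.22,-1.14) = (3.8440,0.0055)
  v2: (1-0.275)·(-1.6,3.91) + 0.275·(-1.67,2.61) = (-1.6192,3.5525)
  v3: (1-0.275)·(-3.82,1.55) + 0.275·(-1.88,-0.62) = (-3.2865,0.9533)
  v4: (1-0.275)·(2.24,-2.62) + 0.275·(1.74,-3.46) = (2.1025,-2.8510)
Shoelace sum Σ(x_i·y_{i+1} − x_{i+1}·y_i):
  i=1: 3.8440·3.5525 − -1.6192·0.0055 = +13.6647 (running +13.6647)
  i=2: -1.6192·0.9533 − -3.2865·3.5525 = +10.1317 (running +23.7965)
  i=3: -3.2865·-2.8510 − 2.1025·0.9533 = +7.3656 (running +31.1621)
  i=4: 2.1025·0.0055 − 3.8440·-2.8510 = +10.9708 (running +42.1329)
Area = |Σ|/2 = |42.1329|/2 = 21.0664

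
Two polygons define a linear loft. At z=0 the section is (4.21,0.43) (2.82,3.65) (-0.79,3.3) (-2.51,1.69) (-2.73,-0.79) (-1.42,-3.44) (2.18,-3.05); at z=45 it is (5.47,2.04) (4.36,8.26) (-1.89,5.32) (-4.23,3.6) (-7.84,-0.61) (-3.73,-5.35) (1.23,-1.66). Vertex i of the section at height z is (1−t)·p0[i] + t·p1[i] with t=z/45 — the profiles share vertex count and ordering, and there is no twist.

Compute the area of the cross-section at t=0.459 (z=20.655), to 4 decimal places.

Cross-section at t=0.459: each vertex is (1-t)·p0[i] + t·p1[i].
  v1: (1-0.459)·(4.21,0.43) + 0.459·(5.47,2.04) = (4.7883,1.1690)
  v2: (1-0.459)·(2.82,3.65) + 0.459·(4.36,8.26) = (3.5269,5.7660)
  v3: (1-0.459)·(-0.79,3.3) + 0.459·(-1.89,5.32) = (-1.2949,4.2272)
  v4: (1-0.459)·(-2.51,1.69) + 0.459·(-4.23,3.6) = (-3.2995,2.5667)
  v5: (1-0.459)·(-2.73,-0.79) + 0.459·(-7.84,-0.61) = (-5.0755,-0.7074)
  v6: (1-0.459)·(-1.42,-3.44) + 0.459·(-3.73,-5.35) = (-2.4803,-4.3167)
  v7: (1-0.459)·(2.18,-3.05) + 0.459·(1.23,-1.66) = (1.7439,-2.4120)
Shoelace sum Σ(x_i·y_{i+1} − x_{i+1}·y_i):
  i=1: 4.7883·5.7660 − 3.5269·1.1690 = +23.4867 (running +23.4867)
  i=2: 3.5269·4.2272 − -1.2949·5.7660 = +22.3751 (running +45.8617)
  i=3: -1.2949·2.5667 − -3.2995·4.2272 = +10.6239 (running +56.4856)
  i=4: -3.2995·-0.7074 − -5.0755·2.5667 = +15.3612 (running +71.8468)
  i=5: -5.0755·-4.3167 − -2.4803·-0.7074 = +20.1548 (running +92.0016)
  i=6: -2.4803·-2.4120 − 1.7439·-4.3167 = +13.5105 (running +105.5121)
  i=7: 1.7439·1.1690 − 4.7883·-2.4120 = +13.5881 (running +119.1002)
Area = |Σ|/2 = |119.1002|/2 = 59.5501

Area at t=0.459: 59.5501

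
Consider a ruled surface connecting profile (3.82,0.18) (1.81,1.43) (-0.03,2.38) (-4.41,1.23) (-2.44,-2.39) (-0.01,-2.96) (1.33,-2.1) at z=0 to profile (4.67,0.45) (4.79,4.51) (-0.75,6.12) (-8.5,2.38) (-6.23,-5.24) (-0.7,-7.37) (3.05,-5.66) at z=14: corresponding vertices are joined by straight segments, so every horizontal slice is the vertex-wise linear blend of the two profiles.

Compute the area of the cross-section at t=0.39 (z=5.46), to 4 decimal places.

Cross-section at t=0.39: each vertex is (1-t)·p0[i] + t·p1[i].
  v1: (1-0.39)·(3.82,0.18) + 0.39·(4.67,0.45) = (4.1515,0.2853)
  v2: (1-0.39)·(1.81,1.43) + 0.39·(4.79,4.51) = (2.9722,2.6312)
  v3: (1-0.39)·(-0.03,2.38) + 0.39·(-0.75,6.12) = (-0.3108,3.8386)
  v4: (1-0.39)·(-4.41,1.23) + 0.39·(-8.5,2.38) = (-6.0051,1.6785)
  v5: (1-0.39)·(-2.44,-2.39) + 0.39·(-6.23,-5.24) = (-3.9181,-3.5015)
  v6: (1-0.39)·(-0.01,-2.96) + 0.39·(-0.7,-7.37) = (-0.2791,-4.6799)
  v7: (1-0.39)·(1.33,-2.1) + 0.39·(3.05,-5.66) = (2.0008,-3.4884)
Shoelace sum Σ(x_i·y_{i+1} − x_{i+1}·y_i):
  i=1: 4.1515·2.6312 − 2.9722·0.2853 = +10.0755 (running +10.0755)
  i=2: 2.9722·3.8386 − -0.3108·2.6312 = +12.2269 (running +22.3023)
  i=3: -0.3108·1.6785 − -6.0051·3.8386 = +22.5295 (running +44.8318)
  i=4: -6.0051·-3.5015 − -3.9181·1.6785 = +27.6034 (running +72.4352)
  i=5: -3.9181·-4.6799 − -0.2791·-3.5015 = +17.3590 (running +89.7943)
  i=6: -0.2791·-3.4884 − 2.0008·-4.6799 = +10.3372 (running +100.1314)
  i=7: 2.0008·0.2853 − 4.1515·-3.4884 = +15.0529 (running +115.1843)
Area = |Σ|/2 = |115.1843|/2 = 57.5922

Area at t=0.39: 57.5922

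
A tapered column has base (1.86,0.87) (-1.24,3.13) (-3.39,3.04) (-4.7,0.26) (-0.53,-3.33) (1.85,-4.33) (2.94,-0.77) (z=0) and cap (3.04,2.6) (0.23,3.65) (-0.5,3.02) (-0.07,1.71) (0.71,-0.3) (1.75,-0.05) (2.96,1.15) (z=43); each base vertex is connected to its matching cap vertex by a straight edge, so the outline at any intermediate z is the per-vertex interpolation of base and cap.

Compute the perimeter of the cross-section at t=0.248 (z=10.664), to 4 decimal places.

Cross-section at t=0.248: each vertex is (1-t)·p0[i] + t·p1[i].
  v1: (1-0.248)·(1.86,0.87) + 0.248·(3.04,2.6) = (2.1526,1.2990)
  v2: (1-0.248)·(-1.24,3.13) + 0.248·(0.23,3.65) = (-0.8754,3.2590)
  v3: (1-0.248)·(-3.39,3.04) + 0.248·(-0.5,3.02) = (-2.6733,3.0350)
  v4: (1-0.248)·(-4.7,0.26) + 0.248·(-0.07,1.71) = (-3.5518,0.6196)
  v5: (1-0.248)·(-0.53,-3.33) + 0.248·(0.71,-0.3) = (-0.2225,-2.5786)
  v6: (1-0.248)·(1.85,-4.33) + 0.248·(1.75,-0.05) = (1.8252,-3.2686)
  v7: (1-0.248)·(2.94,-0.77) + 0.248·(2.96,1.15) = (2.9450,-0.2938)
Perimeter = Σ |v_{i+1} − v_i|:
  edge 1→2: √(-3.0281² + 1.9599²) = 3.6070 (running 3.6070)
  edge 2→3: √(-1.7978² + -0.2239²) = 1.8117 (running 5.4187)
  edge 3→4: √(-0.8785² + -2.4154²) = 2.5702 (running 7.9890)
  edge 4→5: √(3.3293² + -3.1982²) = 4.6165 (running 12.6055)
  edge 5→6: √(2.0477² + -0.6900²) = 2.1608 (running 14.7663)
  edge 6→7: √(1.1198² + 2.9747²) = 3.1785 (running 17.9448)
  edge 7→1: √(-0.7923² + 1.5929²) = 1.7791 (running 19.7239)
Perimeter = 19.7239

Perimeter at t=0.248: 19.7239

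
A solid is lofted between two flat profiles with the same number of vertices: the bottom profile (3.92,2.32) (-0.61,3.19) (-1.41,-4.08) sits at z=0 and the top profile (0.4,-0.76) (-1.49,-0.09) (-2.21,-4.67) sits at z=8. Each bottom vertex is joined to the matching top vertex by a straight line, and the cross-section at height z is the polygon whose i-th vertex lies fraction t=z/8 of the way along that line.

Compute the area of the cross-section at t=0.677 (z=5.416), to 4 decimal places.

Area at t=0.677: 7.7463

Cross-section at t=0.677: each vertex is (1-t)·p0[i] + t·p1[i].
  v1: (1-0.677)·(3.92,2.32) + 0.677·(0.4,-0.76) = (1.5370,0.2348)
  v2: (1-0.677)·(-0.61,3.19) + 0.677·(-1.49,-0.09) = (-1.2058,0.9694)
  v3: (1-0.677)·(-1.41,-4.08) + 0.677·(-2.21,-4.67) = (-1.9516,-4.4794)
Shoelace sum Σ(x_i·y_{i+1} − x_{i+1}·y_i):
  i=1: 1.5370·0.9694 − -1.2058·0.2348 = +1.7732 (running +1.7732)
  i=2: -1.2058·-4.4794 − -1.9516·0.9694 = +7.2931 (running +9.0662)
  i=3: -1.9516·0.2348 − 1.5370·-4.4794 = +6.4264 (running +15.4926)
Area = |Σ|/2 = |15.4926|/2 = 7.7463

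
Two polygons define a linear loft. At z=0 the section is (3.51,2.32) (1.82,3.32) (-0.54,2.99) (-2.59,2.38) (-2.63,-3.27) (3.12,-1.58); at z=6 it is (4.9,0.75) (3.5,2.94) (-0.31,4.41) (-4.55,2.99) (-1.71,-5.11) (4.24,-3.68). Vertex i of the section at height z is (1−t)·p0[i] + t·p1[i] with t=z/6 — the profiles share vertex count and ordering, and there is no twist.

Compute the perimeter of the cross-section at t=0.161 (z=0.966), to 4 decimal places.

Cross-section at t=0.161: each vertex is (1-t)·p0[i] + t·p1[i].
  v1: (1-0.161)·(3.51,2.32) + 0.161·(4.9,0.75) = (3.7338,2.0672)
  v2: (1-0.161)·(1.82,3.32) + 0.161·(3.5,2.94) = (2.0905,3.2588)
  v3: (1-0.161)·(-0.54,2.99) + 0.161·(-0.31,4.41) = (-0.5030,3.2186)
  v4: (1-0.161)·(-2.59,2.38) + 0.161·(-4.55,2.99) = (-2.9056,2.4782)
  v5: (1-0.161)·(-2.63,-3.27) + 0.161·(-1.71,-5.11) = (-2.4819,-3.5662)
  v6: (1-0.161)·(3.12,-1.58) + 0.161·(4.24,-3.68) = (3.3003,-1.9181)
Perimeter = Σ |v_{i+1} − v_i|:
  edge 1→2: √(-1.6433² + 1.1916²) = 2.0299 (running 2.0299)
  edge 2→3: √(-2.5934² + -0.0402²) = 2.5938 (running 4.6236)
  edge 3→4: √(-2.4026² + -0.7404²) = 2.5141 (running 7.1377)
  edge 4→5: √(0.4237² + -6.0444²) = 6.0593 (running 13.1970)
  edge 5→6: √(5.7822² + 1.6481²) = 6.0125 (running 19.2095)
  edge 6→1: √(0.4335² + 3.9853²) = 4.0088 (running 23.2183)
Perimeter = 23.2183

Perimeter at t=0.161: 23.2183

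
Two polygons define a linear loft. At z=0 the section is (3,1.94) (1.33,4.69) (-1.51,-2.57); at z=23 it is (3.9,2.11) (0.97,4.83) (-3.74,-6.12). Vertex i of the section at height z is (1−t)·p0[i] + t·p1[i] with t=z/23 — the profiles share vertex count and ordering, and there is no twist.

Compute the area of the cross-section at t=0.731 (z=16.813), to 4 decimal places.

Cross-section at t=0.731: each vertex is (1-t)·p0[i] + t·p1[i].
  v1: (1-0.731)·(3,1.94) + 0.731·(3.9,2.11) = (3.6579,2.0643)
  v2: (1-0.731)·(1.33,4.69) + 0.731·(0.97,4.83) = (1.0668,4.7923)
  v3: (1-0.731)·(-1.51,-2.57) + 0.731·(-3.74,-6.12) = (-3.1401,-5.1650)
Shoelace sum Σ(x_i·y_{i+1} − x_{i+1}·y_i):
  i=1: 3.6579·4.7923 − 1.0668·2.0643 = +15.3277 (running +15.3277)
  i=2: 1.0668·-5.1650 − -3.1401·4.7923 = +9.5383 (running +24.8659)
  i=3: -3.1401·2.0643 − 3.6579·-5.1650 = +12.4112 (running +37.2771)
Area = |Σ|/2 = |37.2771|/2 = 18.6386

Area at t=0.731: 18.6386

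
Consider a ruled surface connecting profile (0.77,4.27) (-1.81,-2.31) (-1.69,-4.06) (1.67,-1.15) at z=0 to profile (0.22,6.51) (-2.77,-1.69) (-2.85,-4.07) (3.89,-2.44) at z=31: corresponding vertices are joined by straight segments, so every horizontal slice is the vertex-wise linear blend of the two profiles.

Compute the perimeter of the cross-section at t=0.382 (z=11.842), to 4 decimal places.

Perimeter at t=0.382: 21.9821

Cross-section at t=0.382: each vertex is (1-t)·p0[i] + t·p1[i].
  v1: (1-0.382)·(0.77,4.27) + 0.382·(0.22,6.51) = (0.5599,5.1257)
  v2: (1-0.382)·(-1.81,-2.31) + 0.382·(-2.77,-1.69) = (-2.1767,-2.0732)
  v3: (1-0.382)·(-1.69,-4.06) + 0.382·(-2.85,-4.07) = (-2.1331,-4.0638)
  v4: (1-0.382)·(1.67,-1.15) + 0.382·(3.89,-2.44) = (2.5180,-1.6428)
Perimeter = Σ |v_{i+1} − v_i|:
  edge 1→2: √(-2.7366² + -7.1988²) = 7.7015 (running 7.7015)
  edge 2→3: √(0.0436² + -1.9907²) = 1.9911 (running 9.6926)
  edge 3→4: √(4.6512² + 2.4210²) = 5.2435 (running 14.9361)
  edge 4→1: √(-1.9581² + 6.7685²) = 7.0460 (running 21.9821)
Perimeter = 21.9821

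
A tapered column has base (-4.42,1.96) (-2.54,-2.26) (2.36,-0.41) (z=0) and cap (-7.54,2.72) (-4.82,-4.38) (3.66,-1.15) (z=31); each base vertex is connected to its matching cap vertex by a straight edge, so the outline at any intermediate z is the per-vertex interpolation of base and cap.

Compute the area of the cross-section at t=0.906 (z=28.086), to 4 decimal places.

Cross-section at t=0.906: each vertex is (1-t)·p0[i] + t·p1[i].
  v1: (1-0.906)·(-4.42,1.96) + 0.906·(-7.54,2.72) = (-7.2467,2.6486)
  v2: (1-0.906)·(-2.54,-2.26) + 0.906·(-4.82,-4.38) = (-4.6057,-4.1807)
  v3: (1-0.906)·(2.36,-0.41) + 0.906·(3.66,-1.15) = (3.5378,-1.0804)
Shoelace sum Σ(x_i·y_{i+1} − x_{i+1}·y_i):
  i=1: -7.2467·-4.1807 − -4.6057·2.6486 = +42.4949 (running +42.4949)
  i=2: -4.6057·-1.0804 − 3.5378·-4.1807 = +19.7667 (running +62.2616)
  i=3: 3.5378·2.6486 − -7.2467·-1.0804 = +1.5404 (running +63.8021)
Area = |Σ|/2 = |63.8021|/2 = 31.9010

Area at t=0.906: 31.9010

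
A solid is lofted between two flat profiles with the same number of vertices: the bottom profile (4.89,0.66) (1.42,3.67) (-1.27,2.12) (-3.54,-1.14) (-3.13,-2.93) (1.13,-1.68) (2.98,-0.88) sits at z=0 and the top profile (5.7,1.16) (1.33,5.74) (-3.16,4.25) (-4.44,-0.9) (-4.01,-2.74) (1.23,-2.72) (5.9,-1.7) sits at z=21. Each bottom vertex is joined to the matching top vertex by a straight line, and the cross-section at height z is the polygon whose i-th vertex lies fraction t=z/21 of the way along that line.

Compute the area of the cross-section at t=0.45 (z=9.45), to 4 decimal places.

Cross-section at t=0.45: each vertex is (1-t)·p0[i] + t·p1[i].
  v1: (1-0.45)·(4.89,0.66) + 0.45·(5.7,1.16) = (5.2545,0.8850)
  v2: (1-0.45)·(1.42,3.67) + 0.45·(1.33,5.74) = (1.3795,4.6015)
  v3: (1-0.45)·(-1.27,2.12) + 0.45·(-3.16,4.25) = (-2.1205,3.0785)
  v4: (1-0.45)·(-3.54,-1.14) + 0.45·(-4.44,-0.9) = (-3.9450,-1.0320)
  v5: (1-0.45)·(-3.13,-2.93) + 0.45·(-4.01,-2.74) = (-3.5260,-2.8445)
  v6: (1-0.45)·(1.13,-1.68) + 0.45·(1.23,-2.72) = (1.1750,-2.1480)
  v7: (1-0.45)·(2.98,-0.88) + 0.45·(5.9,-1.7) = (4.2940,-1.2490)
Shoelace sum Σ(x_i·y_{i+1} − x_{i+1}·y_i):
  i=1: 5.2545·4.6015 − 1.3795·0.8850 = +22.9577 (running +22.9577)
  i=2: 1.3795·3.0785 − -2.1205·4.6015 = +14.0043 (running +36.9620)
  i=3: -2.1205·-1.0320 − -3.9450·3.0785 = +14.3330 (running +51.2950)
  i=4: -3.9450·-2.8445 − -3.5260·-1.0320 = +7.5827 (running +58.8778)
  i=5: -3.5260·-2.1480 − 1.1750·-2.8445 = +10.9161 (running +69.7939)
  i=6: 1.1750·-1.2490 − 4.2940·-2.1480 = +7.7559 (running +77.5498)
  i=7: 4.2940·0.8850 − 5.2545·-1.2490 = +10.3631 (running +87.9129)
Area = |Σ|/2 = |87.9129|/2 = 43.9564

Area at t=0.45: 43.9564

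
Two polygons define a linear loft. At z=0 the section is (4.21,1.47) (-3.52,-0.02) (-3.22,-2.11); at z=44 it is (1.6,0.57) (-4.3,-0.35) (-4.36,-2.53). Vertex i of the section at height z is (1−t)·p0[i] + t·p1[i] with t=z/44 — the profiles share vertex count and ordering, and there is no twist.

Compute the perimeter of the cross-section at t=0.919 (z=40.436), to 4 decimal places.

Perimeter at t=0.919: 15.1395

Cross-section at t=0.919: each vertex is (1-t)·p0[i] + t·p1[i].
  v1: (1-0.919)·(4.21,1.47) + 0.919·(1.6,0.57) = (1.8114,0.6429)
  v2: (1-0.919)·(-3.52,-0.02) + 0.919·(-4.3,-0.35) = (-4.2368,-0.3233)
  v3: (1-0.919)·(-3.22,-2.11) + 0.919·(-4.36,-2.53) = (-4.2677,-2.4960)
Perimeter = Σ |v_{i+1} − v_i|:
  edge 1→2: √(-6.0482² + -0.9662²) = 6.1249 (running 6.1249)
  edge 2→3: √(-0.0308² + -2.1727²) = 2.1729 (running 8.2978)
  edge 3→1: √(6.0791² + 3.1389²) = 6.8416 (running 15.1395)
Perimeter = 15.1395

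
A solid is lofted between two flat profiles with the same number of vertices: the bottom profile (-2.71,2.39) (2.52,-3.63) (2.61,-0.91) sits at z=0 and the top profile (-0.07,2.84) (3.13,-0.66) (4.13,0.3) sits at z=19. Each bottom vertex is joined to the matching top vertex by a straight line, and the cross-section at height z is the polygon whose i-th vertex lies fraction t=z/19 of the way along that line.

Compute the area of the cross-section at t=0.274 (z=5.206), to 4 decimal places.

Cross-section at t=0.274: each vertex is (1-t)·p0[i] + t·p1[i].
  v1: (1-0.274)·(-2.71,2.39) + 0.274·(-0.07,2.84) = (-1.9866,2.5133)
  v2: (1-0.274)·(2.52,-3.63) + 0.274·(3.13,-0.66) = (2.6871,-2.8162)
  v3: (1-0.274)·(2.61,-0.91) + 0.274·(4.13,0.3) = (3.0265,-0.5785)
Shoelace sum Σ(x_i·y_{i+1} − x_{i+1}·y_i):
  i=1: -1.9866·-2.8162 − 2.6871·2.5133 = -1.1588 (running -1.1588)
  i=2: 2.6871·-0.5785 − 3.0265·-2.8162 = +6.9688 (running +5.8101)
  i=3: 3.0265·2.5133 − -1.9866·-0.5785 = +6.4573 (running +12.2673)
Area = |Σ|/2 = |12.2673|/2 = 6.1337

Area at t=0.274: 6.1337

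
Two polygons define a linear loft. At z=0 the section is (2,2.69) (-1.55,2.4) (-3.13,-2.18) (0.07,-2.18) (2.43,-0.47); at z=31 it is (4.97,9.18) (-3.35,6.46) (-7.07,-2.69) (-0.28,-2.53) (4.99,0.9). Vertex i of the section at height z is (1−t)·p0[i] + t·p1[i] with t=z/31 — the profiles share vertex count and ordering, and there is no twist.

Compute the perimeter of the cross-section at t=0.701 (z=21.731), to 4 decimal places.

Cross-section at t=0.701: each vertex is (1-t)·p0[i] + t·p1[i].
  v1: (1-0.701)·(2,2.69) + 0.701·(4.97,9.18) = (4.0820,7.2395)
  v2: (1-0.701)·(-1.55,2.4) + 0.701·(-3.35,6.46) = (-2.8118,5.2461)
  v3: (1-0.701)·(-3.13,-2.18) + 0.701·(-7.07,-2.69) = (-5.8919,-2.5375)
  v4: (1-0.701)·(0.07,-2.18) + 0.701·(-0.28,-2.53) = (-0.1754,-2.4253)
  v5: (1-0.701)·(2.43,-0.47) + 0.701·(4.99,0.9) = (4.2246,0.4904)
Perimeter = Σ |v_{i+1} − v_i|:
  edge 1→2: √(-6.8938² + -1.9934²) = 7.1762 (running 7.1762)
  edge 2→3: √(-3.0801² + -7.7836²) = 8.3709 (running 15.5471)
  edge 3→4: √(5.7166² + 0.1122²) = 5.7177 (running 21.2647)
  edge 4→5: √(4.3999² + 2.9157²) = 5.2783 (running 26.5431)
  edge 5→1: √(-0.1426² + 6.7491²) = 6.7506 (running 33.2937)
Perimeter = 33.2937

Perimeter at t=0.701: 33.2937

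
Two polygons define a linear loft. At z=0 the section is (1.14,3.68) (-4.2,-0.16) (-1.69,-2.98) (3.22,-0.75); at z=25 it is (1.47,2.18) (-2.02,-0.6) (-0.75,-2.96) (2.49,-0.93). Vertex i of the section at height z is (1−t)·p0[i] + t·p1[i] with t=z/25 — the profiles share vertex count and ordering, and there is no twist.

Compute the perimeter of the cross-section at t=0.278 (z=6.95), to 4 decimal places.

Cross-section at t=0.278: each vertex is (1-t)·p0[i] + t·p1[i].
  v1: (1-0.278)·(1.14,3.68) + 0.278·(1.47,2.18) = (1.2317,3.2630)
  v2: (1-0.278)·(-4.2,-0.16) + 0.278·(-2.02,-0.6) = (-3.5940,-0.2823)
  v3: (1-0.278)·(-1.69,-2.98) + 0.278·(-0.75,-2.96) = (-1.4287,-2.9744)
  v4: (1-0.278)·(3.22,-0.75) + 0.278·(2.49,-0.93) = (3.0171,-0.8000)
Perimeter = Σ |v_{i+1} − v_i|:
  edge 1→2: √(-4.8257² + -3.5453²) = 5.9880 (running 5.9880)
  edge 2→3: √(2.1653² + -2.6921²) = 3.4548 (running 9.4429)
  edge 3→4: √(4.4457² + 2.1744²) = 4.9490 (running 14.3919)
  edge 4→1: √(-1.7853² + 4.0630²) = 4.4380 (running 18.8299)
Perimeter = 18.8299

Perimeter at t=0.278: 18.8299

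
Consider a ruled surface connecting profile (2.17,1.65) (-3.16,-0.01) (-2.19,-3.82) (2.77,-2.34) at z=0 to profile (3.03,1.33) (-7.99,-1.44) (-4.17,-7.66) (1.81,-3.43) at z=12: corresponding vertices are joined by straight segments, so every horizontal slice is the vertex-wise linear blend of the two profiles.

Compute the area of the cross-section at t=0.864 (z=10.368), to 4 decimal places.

Area at t=0.864: 46.4027

Cross-section at t=0.864: each vertex is (1-t)·p0[i] + t·p1[i].
  v1: (1-0.864)·(2.17,1.65) + 0.864·(3.03,1.33) = (2.9130,1.3735)
  v2: (1-0.864)·(-3.16,-0.01) + 0.864·(-7.99,-1.44) = (-7.3331,-1.2455)
  v3: (1-0.864)·(-2.19,-3.82) + 0.864·(-4.17,-7.66) = (-3.9007,-7.1378)
  v4: (1-0.864)·(2.77,-2.34) + 0.864·(1.81,-3.43) = (1.9406,-3.2818)
Shoelace sum Σ(x_i·y_{i+1} − x_{i+1}·y_i):
  i=1: 2.9130·-1.2455 − -7.3331·1.3735 = +6.4439 (running +6.4439)
  i=2: -7.3331·-7.1378 − -3.9007·-1.2455 = +47.4836 (running +53.9276)
  i=3: -3.9007·-3.2818 − 1.9406·-7.1378 = +26.6525 (running +80.5800)
  i=4: 1.9406·1.3735 − 2.9130·-3.2818 = +12.2253 (running +92.8053)
Area = |Σ|/2 = |92.8053|/2 = 46.4027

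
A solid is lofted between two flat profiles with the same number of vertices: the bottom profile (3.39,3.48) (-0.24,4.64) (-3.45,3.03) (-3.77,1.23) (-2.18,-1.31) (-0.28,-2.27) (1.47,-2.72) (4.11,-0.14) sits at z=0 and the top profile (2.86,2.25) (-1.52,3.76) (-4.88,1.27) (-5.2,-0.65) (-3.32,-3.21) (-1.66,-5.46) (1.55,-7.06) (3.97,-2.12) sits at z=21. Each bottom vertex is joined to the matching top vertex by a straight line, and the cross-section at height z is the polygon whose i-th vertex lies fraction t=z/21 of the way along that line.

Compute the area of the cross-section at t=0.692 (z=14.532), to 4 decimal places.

Cross-section at t=0.692: each vertex is (1-t)·p0[i] + t·p1[i].
  v1: (1-0.692)·(3.39,3.48) + 0.692·(2.86,2.25) = (3.0232,2.6288)
  v2: (1-0.692)·(-0.24,4.64) + 0.692·(-1.52,3.76) = (-1.1258,4.0310)
  v3: (1-0.692)·(-3.45,3.03) + 0.692·(-4.88,1.27) = (-4.4396,1.8121)
  v4: (1-0.692)·(-3.77,1.23) + 0.692·(-5.2,-0.65) = (-4.7596,-0.0710)
  v5: (1-0.692)·(-2.18,-1.31) + 0.692·(-3.32,-3.21) = (-2.9689,-2.6248)
  v6: (1-0.692)·(-0.28,-2.27) + 0.692·(-1.66,-5.46) = (-1.2350,-4.4775)
  v7: (1-0.692)·(1.47,-2.72) + 0.692·(1.55,-7.06) = (1.5254,-5.7233)
  v8: (1-0.692)·(4.11,-0.14) + 0.692·(3.97,-2.12) = (4.0131,-1.5102)
Shoelace sum Σ(x_i·y_{i+1} − x_{i+1}·y_i):
  i=1: 3.0232·4.0310 − -1.1258·2.6288 = +15.1462 (running +15.1462)
  i=2: -1.1258·1.8121 − -4.4396·4.0310 = +15.8561 (running +31.0023)
  i=3: -4.4396·-0.0710 − -4.7596·1.8121 = +8.9397 (running +39.9421)
  i=4: -4.7596·-2.6248 − -2.9689·-0.0710 = +12.2822 (running +52.2243)
  i=5: -2.9689·-4.4775 − -1.2350·-2.6248 = +10.0516 (running +62.2759)
  i=6: -1.2350·-5.7233 − 1.5254·-4.4775 = +13.8978 (running +76.1736)
  i=7: 1.5254·-1.5102 − 4.0131·-5.7233 = +20.6647 (running +96.8383)
  i=8: 4.0131·2.6288 − 3.0232·-1.5102 = +15.1154 (running +111.9537)
Area = |Σ|/2 = |111.9537|/2 = 55.9769

Area at t=0.692: 55.9769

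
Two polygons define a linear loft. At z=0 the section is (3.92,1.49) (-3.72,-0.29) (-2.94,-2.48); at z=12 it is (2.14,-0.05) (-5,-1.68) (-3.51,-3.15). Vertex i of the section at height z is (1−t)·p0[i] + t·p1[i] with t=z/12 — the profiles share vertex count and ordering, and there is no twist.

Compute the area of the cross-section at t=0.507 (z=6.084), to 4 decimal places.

Cross-section at t=0.507: each vertex is (1-t)·p0[i] + t·p1[i].
  v1: (1-0.507)·(3.92,1.49) + 0.507·(2.14,-0.05) = (3.0175,0.7092)
  v2: (1-0.507)·(-3.72,-0.29) + 0.507·(-5,-1.68) = (-4.3690,-0.9947)
  v3: (1-0.507)·(-2.94,-2.48) + 0.507·(-3.51,-3.15) = (-3.2290,-2.8197)
Shoelace sum Σ(x_i·y_{i+1} − x_{i+1}·y_i):
  i=1: 3.0175·-0.9947 − -4.3690·0.7092 = +0.0969 (running +0.0969)
  i=2: -4.3690·-2.8197 − -3.2290·-0.9947 = +9.1071 (running +9.2041)
  i=3: -3.2290·0.7092 − 3.0175·-2.8197 = +6.2185 (running +15.4225)
Area = |Σ|/2 = |15.4225|/2 = 7.7113

Area at t=0.507: 7.7113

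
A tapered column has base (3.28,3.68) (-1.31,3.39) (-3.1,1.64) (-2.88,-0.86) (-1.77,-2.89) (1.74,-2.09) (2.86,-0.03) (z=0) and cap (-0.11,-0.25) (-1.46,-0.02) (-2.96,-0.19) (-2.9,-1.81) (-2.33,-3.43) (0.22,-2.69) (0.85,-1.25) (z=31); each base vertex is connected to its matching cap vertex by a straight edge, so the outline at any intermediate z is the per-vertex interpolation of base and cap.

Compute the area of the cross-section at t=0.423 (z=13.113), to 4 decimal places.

Area at t=0.423: 20.6058

Cross-section at t=0.423: each vertex is (1-t)·p0[i] + t·p1[i].
  v1: (1-0.423)·(3.28,3.68) + 0.423·(-0.11,-0.25) = (1.8460,2.0176)
  v2: (1-0.423)·(-1.31,3.39) + 0.423·(-1.46,-0.02) = (-1.3735,1.9476)
  v3: (1-0.423)·(-3.1,1.64) + 0.423·(-2.96,-0.19) = (-3.0408,0.8659)
  v4: (1-0.423)·(-2.88,-0.86) + 0.423·(-2.9,-1.81) = (-2.8885,-1.2618)
  v5: (1-0.423)·(-1.77,-2.89) + 0.423·(-2.33,-3.43) = (-2.0069,-3.1184)
  v6: (1-0.423)·(1.74,-2.09) + 0.423·(0.22,-2.69) = (1.0970,-2.3438)
  v7: (1-0.423)·(2.86,-0.03) + 0.423·(0.85,-1.25) = (2.0098,-0.5461)
Shoelace sum Σ(x_i·y_{i+1} − x_{i+1}·y_i):
  i=1: 1.8460·1.9476 − -1.3735·2.0176 = +6.3664 (running +6.3664)
  i=2: -1.3735·0.8659 − -3.0408·1.9476 = +4.7328 (running +11.0992)
  i=3: -3.0408·-1.2618 − -2.8885·0.8659 = +6.3382 (running +17.4374)
  i=4: -2.8885·-3.1184 − -2.0069·-1.2618 = +6.4750 (running +23.9124)
  i=5: -2.0069·-2.3438 − 1.0970·-3.1184 = +8.1248 (running +32.0372)
  i=6: 1.0970·-0.5461 − 2.0098·-2.3438 = +4.1114 (running +36.1486)
  i=7: 2.0098·2.0176 − 1.8460·-0.5461 = +5.0630 (running +41.2116)
Area = |Σ|/2 = |41.2116|/2 = 20.6058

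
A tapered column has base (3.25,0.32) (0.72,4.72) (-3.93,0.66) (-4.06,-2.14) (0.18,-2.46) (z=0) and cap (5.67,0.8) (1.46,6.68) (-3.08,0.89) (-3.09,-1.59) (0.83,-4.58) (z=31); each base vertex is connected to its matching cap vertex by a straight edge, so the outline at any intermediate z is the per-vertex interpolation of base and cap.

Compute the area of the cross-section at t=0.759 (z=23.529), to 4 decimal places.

Area at t=0.759: 48.2184

Cross-section at t=0.759: each vertex is (1-t)·p0[i] + t·p1[i].
  v1: (1-0.759)·(3.25,0.32) + 0.759·(5.67,0.8) = (5.0868,0.6843)
  v2: (1-0.759)·(0.72,4.72) + 0.759·(1.46,6.68) = (1.2817,6.2076)
  v3: (1-0.759)·(-3.93,0.66) + 0.759·(-3.08,0.89) = (-3.2849,0.8346)
  v4: (1-0.759)·(-4.06,-2.14) + 0.759·(-3.09,-1.59) = (-3.3238,-1.7226)
  v5: (1-0.759)·(0.18,-2.46) + 0.759·(0.83,-4.58) = (0.6734,-4.0691)
Shoelace sum Σ(x_i·y_{i+1} − x_{i+1}·y_i):
  i=1: 5.0868·6.2076 − 1.2817·0.6843 = +30.6998 (running +30.6998)
  i=2: 1.2817·0.8346 − -3.2849·6.2076 = +21.4608 (running +52.1606)
  i=3: -3.2849·-1.7226 − -3.3238·0.8346 = +8.4322 (running +60.5929)
  i=4: -3.3238·-4.0691 − 0.6734·-1.7226 = +14.6846 (running +75.2774)
  i=5: 0.6734·0.6843 − 5.0868·-4.0691 = +21.1593 (running +96.4367)
Area = |Σ|/2 = |96.4367|/2 = 48.2184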